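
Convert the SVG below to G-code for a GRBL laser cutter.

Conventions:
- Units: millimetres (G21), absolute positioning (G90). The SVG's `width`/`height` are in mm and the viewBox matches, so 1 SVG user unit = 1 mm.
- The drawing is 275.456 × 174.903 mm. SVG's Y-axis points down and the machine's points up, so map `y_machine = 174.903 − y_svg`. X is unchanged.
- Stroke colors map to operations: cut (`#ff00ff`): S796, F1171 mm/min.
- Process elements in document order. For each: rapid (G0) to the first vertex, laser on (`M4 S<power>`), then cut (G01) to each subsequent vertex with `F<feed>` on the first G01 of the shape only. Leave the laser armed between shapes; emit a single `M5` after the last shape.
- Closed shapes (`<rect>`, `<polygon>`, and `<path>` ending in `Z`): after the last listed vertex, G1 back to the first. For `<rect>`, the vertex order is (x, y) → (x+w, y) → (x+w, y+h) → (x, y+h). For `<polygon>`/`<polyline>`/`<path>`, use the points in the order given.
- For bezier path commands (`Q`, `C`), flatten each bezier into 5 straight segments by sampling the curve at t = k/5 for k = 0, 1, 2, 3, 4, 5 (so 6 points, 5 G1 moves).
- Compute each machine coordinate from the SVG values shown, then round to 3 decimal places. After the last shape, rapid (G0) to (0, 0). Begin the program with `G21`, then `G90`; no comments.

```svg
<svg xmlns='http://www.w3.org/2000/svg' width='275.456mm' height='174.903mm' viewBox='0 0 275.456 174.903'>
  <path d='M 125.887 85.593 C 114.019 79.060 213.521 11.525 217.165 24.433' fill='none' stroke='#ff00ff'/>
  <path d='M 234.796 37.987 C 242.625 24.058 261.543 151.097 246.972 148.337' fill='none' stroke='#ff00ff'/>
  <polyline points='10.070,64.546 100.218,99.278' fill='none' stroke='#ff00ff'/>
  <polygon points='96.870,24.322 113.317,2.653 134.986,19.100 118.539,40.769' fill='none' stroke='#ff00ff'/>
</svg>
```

1 u = 1 mm; y_m = 174.903 − y.

[1] `<path>` cubic bezier, #ff00ff→cut S796 F1171: (125.887,89.310) → (130.473,99.418) → (151.840,117.378) → (180.043,136.399) → (205.133,149.693) → (217.165,150.470)

[2] `<path>` cubic bezier, #ff00ff→cut S796 F1171: (234.796,136.916) → (240.467,130.523) → (246.661,103.295) → (251.235,68.228) → (252.053,38.320) → (246.972,26.566)

[3] `<polyline>` line segment, #ff00ff→cut S796 F1171: (10.070,110.357) → (100.218,75.625)

[4] `<polygon>` regular polygon, #ff00ff→cut S796 F1171: (96.870,150.581) → (113.317,172.250) → (134.986,155.803) → (118.539,134.134) → (96.870,150.581) (closed)

G21
G90
G0 X125.887 Y89.310
M4 S796
G01 X130.473 Y99.418 F1171
G01 X151.840 Y117.378
G01 X180.043 Y136.399
G01 X205.133 Y149.693
G01 X217.165 Y150.470
G0 X234.796 Y136.916
M4 S796
G01 X240.467 Y130.523 F1171
G01 X246.661 Y103.295
G01 X251.235 Y68.228
G01 X252.053 Y38.320
G01 X246.972 Y26.566
G0 X10.070 Y110.357
M4 S796
G01 X100.218 Y75.625 F1171
G0 X96.870 Y150.581
M4 S796
G01 X113.317 Y172.250 F1171
G01 X134.986 Y155.803
G01 X118.539 Y134.134
G01 X96.870 Y150.581
M5
G0 X0.000 Y0.000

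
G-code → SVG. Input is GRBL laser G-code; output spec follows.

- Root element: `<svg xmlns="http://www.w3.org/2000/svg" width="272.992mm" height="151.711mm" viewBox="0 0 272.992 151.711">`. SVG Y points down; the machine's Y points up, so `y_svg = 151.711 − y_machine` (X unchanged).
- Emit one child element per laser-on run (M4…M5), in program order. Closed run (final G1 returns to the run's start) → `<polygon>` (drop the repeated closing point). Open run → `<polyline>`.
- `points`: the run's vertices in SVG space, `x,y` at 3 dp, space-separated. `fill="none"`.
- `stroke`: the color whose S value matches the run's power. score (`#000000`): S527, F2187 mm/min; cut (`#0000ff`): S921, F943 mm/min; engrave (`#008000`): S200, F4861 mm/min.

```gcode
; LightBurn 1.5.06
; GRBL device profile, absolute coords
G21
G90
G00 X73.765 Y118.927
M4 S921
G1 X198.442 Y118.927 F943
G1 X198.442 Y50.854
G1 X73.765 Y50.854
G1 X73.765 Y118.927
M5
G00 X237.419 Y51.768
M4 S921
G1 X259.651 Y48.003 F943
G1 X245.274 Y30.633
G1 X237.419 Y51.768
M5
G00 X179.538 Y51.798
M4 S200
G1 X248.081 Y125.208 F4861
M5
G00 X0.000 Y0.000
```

y_svg = 151.711 − y_m.

[1] S921→`#0000ff` (cut); closed run; points: 73.765,32.784 198.442,32.784 198.442,100.857 73.765,100.857

[2] S921→`#0000ff` (cut); closed run; points: 237.419,99.943 259.651,103.708 245.274,121.078

[3] S200→`#008000` (engrave); open run; points: 179.538,99.913 248.081,26.503

<svg xmlns="http://www.w3.org/2000/svg" width="272.992mm" height="151.711mm" viewBox="0 0 272.992 151.711">
  <polygon points="73.765,32.784 198.442,32.784 198.442,100.857 73.765,100.857" fill="none" stroke="#0000ff"/>
  <polygon points="237.419,99.943 259.651,103.708 245.274,121.078" fill="none" stroke="#0000ff"/>
  <polyline points="179.538,99.913 248.081,26.503" fill="none" stroke="#008000"/>
</svg>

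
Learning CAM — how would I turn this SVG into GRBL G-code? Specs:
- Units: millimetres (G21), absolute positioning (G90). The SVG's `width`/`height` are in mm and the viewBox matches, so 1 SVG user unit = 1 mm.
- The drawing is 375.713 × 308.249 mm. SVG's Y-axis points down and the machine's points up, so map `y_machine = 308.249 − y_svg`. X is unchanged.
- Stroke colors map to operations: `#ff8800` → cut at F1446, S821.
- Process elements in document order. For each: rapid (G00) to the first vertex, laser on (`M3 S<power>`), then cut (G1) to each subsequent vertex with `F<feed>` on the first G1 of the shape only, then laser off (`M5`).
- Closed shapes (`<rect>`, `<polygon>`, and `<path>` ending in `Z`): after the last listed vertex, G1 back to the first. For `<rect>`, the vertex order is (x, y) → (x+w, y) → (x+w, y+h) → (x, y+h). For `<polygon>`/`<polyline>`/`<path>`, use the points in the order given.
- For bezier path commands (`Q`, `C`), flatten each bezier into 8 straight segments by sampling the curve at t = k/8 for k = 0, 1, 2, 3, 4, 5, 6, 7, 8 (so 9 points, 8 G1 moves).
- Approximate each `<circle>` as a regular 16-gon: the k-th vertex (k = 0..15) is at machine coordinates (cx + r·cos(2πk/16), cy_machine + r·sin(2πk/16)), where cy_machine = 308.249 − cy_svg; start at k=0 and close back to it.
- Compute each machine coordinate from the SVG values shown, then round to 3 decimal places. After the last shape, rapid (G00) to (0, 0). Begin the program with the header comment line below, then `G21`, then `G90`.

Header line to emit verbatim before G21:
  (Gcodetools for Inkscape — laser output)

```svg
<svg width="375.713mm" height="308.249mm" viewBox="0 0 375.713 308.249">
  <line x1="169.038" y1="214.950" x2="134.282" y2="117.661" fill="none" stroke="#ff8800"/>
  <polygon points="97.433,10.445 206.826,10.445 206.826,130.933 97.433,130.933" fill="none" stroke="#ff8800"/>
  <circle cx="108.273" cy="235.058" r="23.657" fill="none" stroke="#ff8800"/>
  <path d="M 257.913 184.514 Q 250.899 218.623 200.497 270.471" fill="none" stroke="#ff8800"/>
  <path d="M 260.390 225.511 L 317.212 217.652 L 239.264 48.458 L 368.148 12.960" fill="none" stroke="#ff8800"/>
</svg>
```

Since the viewBox matches the mm dimensions, user units are millimetres directly. The only transform is the Y-flip y_m = 308.249 − y_svg.

Shape 1 is a line segment drawn with `<line>`. Its stroke #ff8800 means cut at S821, F1446. After flipping Y the toolpath is (169.038,93.299) → (134.282,190.588).

Shape 2 is a rectangle drawn with `<polygon>`. Its stroke #ff8800 means cut at S821, F1446. After flipping Y the toolpath is (97.433,297.804) → (206.826,297.804) → (206.826,177.316) → (97.433,177.316) → (97.433,297.804), returning to the start.

Shape 3 is a circle drawn with `<circle>`. Its stroke #ff8800 means cut at S821, F1446. After flipping Y the toolpath is (131.930,73.191) → (130.129,82.244) → (125.001,89.919) → (117.326,95.047) → (108.273,96.848) → (99.220,95.047) → (91.545,89.919) → (86.417,82.244) → (84.616,73.191) → (86.417,64.138) → (91.545,56.463) → (99.220,51.335) → (108.273,49.534) → (117.326,51.335) → (125.001,56.463) → (130.129,64.138) → (131.930,73.191), returning to the start.

Shape 4 is a quadratic bezier drawn with `<path>`. Its stroke #ff8800 means cut at S821, F1446. After flipping Y the toolpath is (257.913,123.735) → (255.482,114.931) → (251.694,105.572) → (246.551,95.659) → (240.052,85.191) → (232.197,74.169) → (222.986,62.593) → (212.420,50.463) → (200.497,37.778).

Shape 5 is a open polyline drawn with `<path>`. Its stroke #ff8800 means cut at S821, F1446. After flipping Y the toolpath is (260.390,82.738) → (317.212,90.597) → (239.264,259.791) → (368.148,295.289).

(Gcodetools for Inkscape — laser output)
G21
G90
G00 X169.038 Y93.299
M3 S821
G1 X134.282 Y190.588 F1446
M5
G00 X97.433 Y297.804
M3 S821
G1 X206.826 Y297.804 F1446
G1 X206.826 Y177.316
G1 X97.433 Y177.316
G1 X97.433 Y297.804
M5
G00 X131.930 Y73.191
M3 S821
G1 X130.129 Y82.244 F1446
G1 X125.001 Y89.919
G1 X117.326 Y95.047
G1 X108.273 Y96.848
G1 X99.220 Y95.047
G1 X91.545 Y89.919
G1 X86.417 Y82.244
G1 X84.616 Y73.191
G1 X86.417 Y64.138
G1 X91.545 Y56.463
G1 X99.220 Y51.335
G1 X108.273 Y49.534
G1 X117.326 Y51.335
G1 X125.001 Y56.463
G1 X130.129 Y64.138
G1 X131.930 Y73.191
M5
G00 X257.913 Y123.735
M3 S821
G1 X255.482 Y114.931 F1446
G1 X251.694 Y105.572
G1 X246.551 Y95.659
G1 X240.052 Y85.191
G1 X232.197 Y74.169
G1 X222.986 Y62.593
G1 X212.420 Y50.463
G1 X200.497 Y37.778
M5
G00 X260.390 Y82.738
M3 S821
G1 X317.212 Y90.597 F1446
G1 X239.264 Y259.791
G1 X368.148 Y295.289
M5
G00 X0.000 Y0.000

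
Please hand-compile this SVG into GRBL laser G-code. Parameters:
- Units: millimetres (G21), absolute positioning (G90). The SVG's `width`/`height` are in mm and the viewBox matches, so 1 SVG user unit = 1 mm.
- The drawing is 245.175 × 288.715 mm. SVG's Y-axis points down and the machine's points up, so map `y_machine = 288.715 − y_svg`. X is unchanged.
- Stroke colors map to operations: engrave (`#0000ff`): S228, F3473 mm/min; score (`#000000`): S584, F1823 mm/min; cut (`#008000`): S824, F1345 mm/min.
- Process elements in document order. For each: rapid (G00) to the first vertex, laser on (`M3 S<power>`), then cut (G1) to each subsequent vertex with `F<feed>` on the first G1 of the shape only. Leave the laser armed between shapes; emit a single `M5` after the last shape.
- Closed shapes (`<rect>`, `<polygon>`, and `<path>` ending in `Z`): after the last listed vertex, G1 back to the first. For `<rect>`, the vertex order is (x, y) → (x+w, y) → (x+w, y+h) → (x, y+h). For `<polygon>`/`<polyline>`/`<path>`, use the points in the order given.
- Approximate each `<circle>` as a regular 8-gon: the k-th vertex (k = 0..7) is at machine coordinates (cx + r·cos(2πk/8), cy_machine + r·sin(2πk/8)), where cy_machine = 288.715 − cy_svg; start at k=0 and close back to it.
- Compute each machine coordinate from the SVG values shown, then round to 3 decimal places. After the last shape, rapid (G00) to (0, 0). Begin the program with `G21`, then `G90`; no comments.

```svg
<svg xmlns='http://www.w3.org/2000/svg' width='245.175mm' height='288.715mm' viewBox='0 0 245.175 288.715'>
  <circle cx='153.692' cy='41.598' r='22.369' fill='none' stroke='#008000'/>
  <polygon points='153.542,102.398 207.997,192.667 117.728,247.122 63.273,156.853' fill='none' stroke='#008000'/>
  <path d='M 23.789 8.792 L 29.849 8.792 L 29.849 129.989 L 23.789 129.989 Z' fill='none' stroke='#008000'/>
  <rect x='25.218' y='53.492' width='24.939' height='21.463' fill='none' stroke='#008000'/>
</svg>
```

G21
G90
G00 X176.061 Y247.117
M3 S824
G1 X169.509 Y262.934 F1345
G1 X153.692 Y269.486
G1 X137.875 Y262.934
G1 X131.323 Y247.117
G1 X137.875 Y231.300
G1 X153.692 Y224.748
G1 X169.509 Y231.300
G1 X176.061 Y247.117
G00 X153.542 Y186.317
M3 S824
G1 X207.997 Y96.048 F1345
G1 X117.728 Y41.593
G1 X63.273 Y131.862
G1 X153.542 Y186.317
G00 X23.789 Y279.923
M3 S824
G1 X29.849 Y279.923 F1345
G1 X29.849 Y158.726
G1 X23.789 Y158.726
G1 X23.789 Y279.923
G00 X25.218 Y235.223
M3 S824
G1 X50.157 Y235.223 F1345
G1 X50.157 Y213.760
G1 X25.218 Y213.760
G1 X25.218 Y235.223
M5
G00 X0.000 Y0.000

viewBox `0 0 245.175 288.715` with mm width/height → 1 unit = 1 mm. Flip: y_m = 288.715 − y_svg.

**Shape 1** — `<circle>` circle, stroke `#008000` → cut (S824, F1345). Machine vertices: (176.061,247.117) → (169.509,262.934) → (153.692,269.486) → (137.875,262.934) → (131.323,247.117) → (137.875,231.300) → (153.692,224.748) → (169.509,231.300) → (176.061,247.117). Closed: final G1 returns to the first vertex.

**Shape 2** — `<polygon>` regular polygon, stroke `#008000` → cut (S824, F1345). Machine vertices: (153.542,186.317) → (207.997,96.048) → (117.728,41.593) → (63.273,131.862) → (153.542,186.317). Closed: final G1 returns to the first vertex.

**Shape 3** — `<path>` rectangle, stroke `#008000` → cut (S824, F1345). Machine vertices: (23.789,279.923) → (29.849,279.923) → (29.849,158.726) → (23.789,158.726) → (23.789,279.923). Closed: final G1 returns to the first vertex.

**Shape 4** — `<rect>` rectangle, stroke `#008000` → cut (S824, F1345). Machine vertices: (25.218,235.223) → (50.157,235.223) → (50.157,213.760) → (25.218,213.760) → (25.218,235.223). Closed: final G1 returns to the first vertex.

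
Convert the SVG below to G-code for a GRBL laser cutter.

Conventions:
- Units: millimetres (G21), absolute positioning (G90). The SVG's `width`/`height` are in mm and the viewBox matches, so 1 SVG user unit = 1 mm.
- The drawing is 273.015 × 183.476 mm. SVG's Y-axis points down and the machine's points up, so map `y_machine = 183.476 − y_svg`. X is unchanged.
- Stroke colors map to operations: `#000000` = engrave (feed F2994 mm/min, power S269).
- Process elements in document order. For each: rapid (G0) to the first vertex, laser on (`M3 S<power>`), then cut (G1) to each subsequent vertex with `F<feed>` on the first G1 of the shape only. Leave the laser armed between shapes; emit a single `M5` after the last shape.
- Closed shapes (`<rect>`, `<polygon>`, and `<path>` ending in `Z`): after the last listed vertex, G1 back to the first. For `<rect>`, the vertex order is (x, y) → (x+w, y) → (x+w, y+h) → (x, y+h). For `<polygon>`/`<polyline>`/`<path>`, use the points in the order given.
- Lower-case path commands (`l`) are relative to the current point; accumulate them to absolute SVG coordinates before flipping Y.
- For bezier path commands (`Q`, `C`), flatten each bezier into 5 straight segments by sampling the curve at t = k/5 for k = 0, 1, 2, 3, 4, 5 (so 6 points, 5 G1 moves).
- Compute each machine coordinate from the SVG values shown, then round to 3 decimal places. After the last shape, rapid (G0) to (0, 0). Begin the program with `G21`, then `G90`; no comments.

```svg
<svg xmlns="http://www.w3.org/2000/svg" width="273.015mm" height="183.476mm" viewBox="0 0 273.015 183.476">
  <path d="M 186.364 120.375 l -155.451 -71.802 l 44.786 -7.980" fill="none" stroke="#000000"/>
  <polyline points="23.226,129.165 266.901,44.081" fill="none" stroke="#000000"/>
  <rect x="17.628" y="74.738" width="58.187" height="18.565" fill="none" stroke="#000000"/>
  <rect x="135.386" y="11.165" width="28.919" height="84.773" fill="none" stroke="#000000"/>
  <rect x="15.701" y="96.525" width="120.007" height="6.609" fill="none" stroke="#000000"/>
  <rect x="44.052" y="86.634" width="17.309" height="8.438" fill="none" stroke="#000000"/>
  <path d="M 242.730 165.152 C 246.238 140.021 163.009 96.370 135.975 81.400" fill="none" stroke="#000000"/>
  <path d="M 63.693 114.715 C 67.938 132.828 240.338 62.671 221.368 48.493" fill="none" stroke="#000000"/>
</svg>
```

Since the viewBox matches the mm dimensions, user units are millimetres directly. The only transform is the Y-flip y_m = 183.476 − y_svg.

Shape 1 is a open polyline drawn with `<path>`. Its stroke #000000 means engrave at S269, F2994. After flipping Y the toolpath is (186.364,63.101) → (30.913,134.903) → (75.699,142.883).

Shape 2 is a line segment drawn with `<polyline>`. Its stroke #000000 means engrave at S269, F2994. After flipping Y the toolpath is (23.226,54.311) → (266.901,139.395).

Shape 3 is a rectangle drawn with `<rect>`. Its stroke #000000 means engrave at S269, F2994. After flipping Y the toolpath is (17.628,108.738) → (75.815,108.738) → (75.815,90.173) → (17.628,90.173) → (17.628,108.738), returning to the start.

Shape 4 is a rectangle drawn with `<rect>`. Its stroke #000000 means engrave at S269, F2994. After flipping Y the toolpath is (135.386,172.311) → (164.305,172.311) → (164.305,87.538) → (135.386,87.538) → (135.386,172.311), returning to the start.

Shape 5 is a rectangle drawn with `<rect>`. Its stroke #000000 means engrave at S269, F2994. After flipping Y the toolpath is (15.701,86.951) → (135.708,86.951) → (135.708,80.342) → (15.701,80.342) → (15.701,86.951), returning to the start.

Shape 6 is a rectangle drawn with `<rect>`. Its stroke #000000 means engrave at S269, F2994. After flipping Y the toolpath is (44.052,96.842) → (61.361,96.842) → (61.361,88.404) → (44.052,88.404) → (44.052,96.842), returning to the start.

Shape 7 is a cubic bezier drawn with `<path>`. Its stroke #000000 means engrave at S269, F2994. After flipping Y the toolpath is (242.730,18.324) → (235.570,35.247) → (214.453,54.350) → (186.242,73.366) → (157.795,90.030) → (135.975,102.076).

Shape 8 is a cubic bezier drawn with `<path>`. Its stroke #000000 means engrave at S269, F2994. After flipping Y the toolpath is (63.693,68.761) → (83.542,67.332) → (126.492,80.163) → (175.284,100.331) → (212.662,120.913) → (221.368,134.983).

G21
G90
G0 X186.364 Y63.101
M3 S269
G1 X30.913 Y134.903 F2994
G1 X75.699 Y142.883
G0 X23.226 Y54.311
M3 S269
G1 X266.901 Y139.395 F2994
G0 X17.628 Y108.738
M3 S269
G1 X75.815 Y108.738 F2994
G1 X75.815 Y90.173
G1 X17.628 Y90.173
G1 X17.628 Y108.738
G0 X135.386 Y172.311
M3 S269
G1 X164.305 Y172.311 F2994
G1 X164.305 Y87.538
G1 X135.386 Y87.538
G1 X135.386 Y172.311
G0 X15.701 Y86.951
M3 S269
G1 X135.708 Y86.951 F2994
G1 X135.708 Y80.342
G1 X15.701 Y80.342
G1 X15.701 Y86.951
G0 X44.052 Y96.842
M3 S269
G1 X61.361 Y96.842 F2994
G1 X61.361 Y88.404
G1 X44.052 Y88.404
G1 X44.052 Y96.842
G0 X242.730 Y18.324
M3 S269
G1 X235.570 Y35.247 F2994
G1 X214.453 Y54.350
G1 X186.242 Y73.366
G1 X157.795 Y90.030
G1 X135.975 Y102.076
G0 X63.693 Y68.761
M3 S269
G1 X83.542 Y67.332 F2994
G1 X126.492 Y80.163
G1 X175.284 Y100.331
G1 X212.662 Y120.913
G1 X221.368 Y134.983
M5
G0 X0.000 Y0.000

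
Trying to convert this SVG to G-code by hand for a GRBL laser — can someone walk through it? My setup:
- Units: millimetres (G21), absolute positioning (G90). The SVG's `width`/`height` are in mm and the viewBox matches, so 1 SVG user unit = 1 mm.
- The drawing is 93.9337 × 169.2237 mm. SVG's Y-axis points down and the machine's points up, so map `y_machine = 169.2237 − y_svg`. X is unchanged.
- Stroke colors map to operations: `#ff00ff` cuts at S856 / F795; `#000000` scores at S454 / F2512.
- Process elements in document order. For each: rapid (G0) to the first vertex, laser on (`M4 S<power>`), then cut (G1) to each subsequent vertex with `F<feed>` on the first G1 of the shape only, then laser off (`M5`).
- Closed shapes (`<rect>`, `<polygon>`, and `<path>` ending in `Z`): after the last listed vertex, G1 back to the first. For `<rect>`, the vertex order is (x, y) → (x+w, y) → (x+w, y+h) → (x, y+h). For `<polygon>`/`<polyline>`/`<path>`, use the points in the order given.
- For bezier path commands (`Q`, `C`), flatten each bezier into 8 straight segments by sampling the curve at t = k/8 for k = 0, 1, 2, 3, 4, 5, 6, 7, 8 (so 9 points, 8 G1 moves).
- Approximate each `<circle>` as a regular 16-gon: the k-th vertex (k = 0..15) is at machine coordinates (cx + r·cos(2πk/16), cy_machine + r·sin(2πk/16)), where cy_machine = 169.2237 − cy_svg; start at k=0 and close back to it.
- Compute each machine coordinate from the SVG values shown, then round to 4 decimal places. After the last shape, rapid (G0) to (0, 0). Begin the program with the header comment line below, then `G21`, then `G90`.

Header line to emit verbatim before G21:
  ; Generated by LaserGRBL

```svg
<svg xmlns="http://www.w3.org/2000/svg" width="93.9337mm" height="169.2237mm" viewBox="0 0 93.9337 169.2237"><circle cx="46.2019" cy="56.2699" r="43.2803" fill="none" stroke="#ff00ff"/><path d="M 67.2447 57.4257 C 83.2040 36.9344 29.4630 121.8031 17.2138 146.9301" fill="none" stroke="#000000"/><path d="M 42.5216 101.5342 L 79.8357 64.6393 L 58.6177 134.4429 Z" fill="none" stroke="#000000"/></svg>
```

Since the viewBox matches the mm dimensions, user units are millimetres directly. The only transform is the Y-flip y_m = 169.2237 − y_svg.

Shape 1 is a circle drawn with `<circle>`. Its stroke #ff00ff means cut at S856, F795. After flipping Y the toolpath is (89.4822,112.9538) → (86.1877,129.5165) → (76.8057,143.5576) → (62.7646,152.9396) → (46.2019,156.2341) → (29.6392,152.9396) → (15.5981,143.5576) → (6.2161,129.5165) → (2.9216,112.9538) → (6.2161,96.3911) → (15.5981,82.3500) → (29.6392,72.9680) → (46.2019,69.6735) → (62.7646,72.9680) → (76.8057,82.3500) → (86.1877,96.3911) → (89.4822,112.9538), returning to the start.

Shape 2 is a cubic bezier drawn with `<path>`. Its stroke #000000 means score at S454, F2512. After flipping Y the toolpath is (67.2447,111.7980) → (70.1794,114.8660) → (67.8827,109.9912) → (61.6577,99.1085) → (52.8074,84.1527) → (42.6349,67.0585) → (32.4430,49.7607) → (23.5350,34.1942) → (17.2138,22.2936).

Shape 3 is a closed polygon drawn with `<path>`. Its stroke #000000 means score at S454, F2512. After flipping Y the toolpath is (42.5216,67.6895) → (79.8357,104.5844) → (58.6177,34.7808) → (42.5216,67.6895), returning to the start.

; Generated by LaserGRBL
G21
G90
G0 X89.4822 Y112.9538
M4 S856
G1 X86.1877 Y129.5165 F795
G1 X76.8057 Y143.5576
G1 X62.7646 Y152.9396
G1 X46.2019 Y156.2341
G1 X29.6392 Y152.9396
G1 X15.5981 Y143.5576
G1 X6.2161 Y129.5165
G1 X2.9216 Y112.9538
G1 X6.2161 Y96.3911
G1 X15.5981 Y82.3500
G1 X29.6392 Y72.9680
G1 X46.2019 Y69.6735
G1 X62.7646 Y72.9680
G1 X76.8057 Y82.3500
G1 X86.1877 Y96.3911
G1 X89.4822 Y112.9538
M5
G0 X67.2447 Y111.7980
M4 S454
G1 X70.1794 Y114.8660 F2512
G1 X67.8827 Y109.9912
G1 X61.6577 Y99.1085
G1 X52.8074 Y84.1527
G1 X42.6349 Y67.0585
G1 X32.4430 Y49.7607
G1 X23.5350 Y34.1942
G1 X17.2138 Y22.2936
M5
G0 X42.5216 Y67.6895
M4 S454
G1 X79.8357 Y104.5844 F2512
G1 X58.6177 Y34.7808
G1 X42.5216 Y67.6895
M5
G0 X0.0000 Y0.0000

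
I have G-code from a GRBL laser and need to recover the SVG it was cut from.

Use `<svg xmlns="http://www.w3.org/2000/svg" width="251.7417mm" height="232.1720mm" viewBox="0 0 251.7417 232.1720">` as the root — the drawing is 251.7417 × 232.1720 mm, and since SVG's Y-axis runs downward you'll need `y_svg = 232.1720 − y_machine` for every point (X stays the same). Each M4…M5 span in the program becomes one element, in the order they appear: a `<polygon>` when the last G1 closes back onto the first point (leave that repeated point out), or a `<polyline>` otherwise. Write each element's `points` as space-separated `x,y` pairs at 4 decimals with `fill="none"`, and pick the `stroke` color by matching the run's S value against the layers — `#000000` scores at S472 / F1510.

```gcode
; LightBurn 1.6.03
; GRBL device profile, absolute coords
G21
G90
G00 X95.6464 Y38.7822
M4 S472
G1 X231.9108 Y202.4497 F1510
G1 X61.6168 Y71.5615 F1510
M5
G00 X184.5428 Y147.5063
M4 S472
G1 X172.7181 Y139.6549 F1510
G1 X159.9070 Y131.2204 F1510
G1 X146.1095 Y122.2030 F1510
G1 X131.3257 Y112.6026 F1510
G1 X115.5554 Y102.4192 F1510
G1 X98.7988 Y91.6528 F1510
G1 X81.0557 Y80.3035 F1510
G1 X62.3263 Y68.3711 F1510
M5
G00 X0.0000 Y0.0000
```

<svg xmlns="http://www.w3.org/2000/svg" width="251.7417mm" height="232.1720mm" viewBox="0 0 251.7417 232.1720">
  <polyline points="95.6464,193.3898 231.9108,29.7223 61.6168,160.6105" fill="none" stroke="#000000"/>
  <polyline points="184.5428,84.6657 172.7181,92.5171 159.9070,100.9516 146.1095,109.9690 131.3257,119.5694 115.5554,129.7528 98.7988,140.5192 81.0557,151.8685 62.3263,163.8009" fill="none" stroke="#000000"/>
</svg>

Each laser-on run becomes one SVG element. Flip Y back into SVG space with y_svg = 232.1720 − y_machine. Every run uses S472, so all elements get stroke `#000000` (score).

Run 1: The run is open, so emit a `<polyline>` with points (Y-flipped): 95.6464,193.3898 231.9108,29.7223 61.6168,160.6105.

Run 2: The run is open, so emit a `<polyline>` with points (Y-flipped): 184.5428,84.6657 172.7181,92.5171 159.9070,100.9516 146.1095,109.9690 131.3257,119.5694 115.5554,129.7528 98.7988,140.5192 81.0557,151.8685 62.3263,163.8009.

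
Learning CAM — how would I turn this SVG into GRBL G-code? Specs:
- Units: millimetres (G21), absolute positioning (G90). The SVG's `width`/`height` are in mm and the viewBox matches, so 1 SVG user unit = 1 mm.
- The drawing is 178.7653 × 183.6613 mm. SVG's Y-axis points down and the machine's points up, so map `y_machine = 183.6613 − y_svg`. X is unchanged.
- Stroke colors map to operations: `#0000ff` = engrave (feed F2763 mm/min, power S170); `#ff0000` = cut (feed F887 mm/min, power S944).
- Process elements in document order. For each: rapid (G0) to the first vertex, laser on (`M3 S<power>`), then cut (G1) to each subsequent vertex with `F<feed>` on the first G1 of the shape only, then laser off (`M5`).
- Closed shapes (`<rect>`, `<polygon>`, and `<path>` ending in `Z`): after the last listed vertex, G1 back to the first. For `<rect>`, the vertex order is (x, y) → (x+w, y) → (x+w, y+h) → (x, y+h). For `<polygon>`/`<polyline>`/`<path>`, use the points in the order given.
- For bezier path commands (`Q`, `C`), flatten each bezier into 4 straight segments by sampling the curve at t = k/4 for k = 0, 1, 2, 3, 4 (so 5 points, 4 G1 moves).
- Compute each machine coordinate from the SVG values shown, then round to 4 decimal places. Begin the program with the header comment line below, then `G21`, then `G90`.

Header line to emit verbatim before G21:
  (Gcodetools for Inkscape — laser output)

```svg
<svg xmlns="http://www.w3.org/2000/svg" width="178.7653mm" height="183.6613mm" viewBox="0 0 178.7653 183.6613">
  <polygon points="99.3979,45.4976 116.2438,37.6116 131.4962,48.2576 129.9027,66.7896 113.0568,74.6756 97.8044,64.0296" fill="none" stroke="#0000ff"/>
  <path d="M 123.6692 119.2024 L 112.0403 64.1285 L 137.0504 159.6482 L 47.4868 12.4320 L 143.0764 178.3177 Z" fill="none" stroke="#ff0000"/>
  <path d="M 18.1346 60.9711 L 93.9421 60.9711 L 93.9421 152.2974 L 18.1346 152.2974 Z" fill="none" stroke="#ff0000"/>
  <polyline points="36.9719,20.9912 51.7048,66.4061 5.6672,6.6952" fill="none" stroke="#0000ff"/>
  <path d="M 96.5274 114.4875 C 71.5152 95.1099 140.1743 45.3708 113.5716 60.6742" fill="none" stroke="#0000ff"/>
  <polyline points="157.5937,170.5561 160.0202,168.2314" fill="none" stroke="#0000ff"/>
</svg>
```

viewBox `0 0 178.7653 183.6613` with mm width/height → 1 unit = 1 mm. Flip: y_m = 183.6613 − y_svg.

**Shape 1** — `<polygon>` regular polygon, stroke `#0000ff` → engrave (S170, F2763). Machine vertices: (99.3979,138.1637) → (116.2438,146.0497) → (131.4962,135.4037) → (129.9027,116.8717) → (113.0568,108.9857) → (97.8044,119.6317) → (99.3979,138.1637). Closed: final G1 returns to the first vertex.

**Shape 2** — `<path>` closed polygon, stroke `#ff0000` → cut (S944, F887). Machine vertices: (123.6692,64.4589) → (112.0403,119.5328) → (137.0504,24.0131) → (47.4868,171.2293) → (143.0764,5.3436) → (123.6692,64.4589). Closed: final G1 returns to the first vertex.

**Shape 3** — `<path>` rectangle, stroke `#ff0000` → cut (S944, F887). Machine vertices: (18.1346,122.6902) → (93.9421,122.6902) → (93.9421,31.3639) → (18.1346,31.3639) → (18.1346,122.6902). Closed: final G1 returns to the first vertex.

**Shape 4** — `<polyline>` open polyline, stroke `#0000ff` → engrave (S170, F2763). Machine vertices: (36.9719,162.6701) → (51.7048,117.2552) → (5.6672,176.9661). Open path.

**Shape 5** — `<path>` cubic bezier, stroke `#0000ff` → engrave (S170, F2763). Control points (SVG): P0=(96.5274,114.4875), P1=(71.5152,95.1099), P2=(140.1743,45.3708), P3=(113.5716,60.6742); sampled at t=k/4. Machine vertices: (96.5274,69.1738) → (92.3795,87.9091) → (105.6459,109.0858) → (118.6141,123.7599) → (113.5716,122.9871). Open path.

**Shape 6** — `<polyline>` line segment, stroke `#0000ff` → engrave (S170, F2763). Machine vertices: (157.5937,13.1052) → (160.0202,15.4299). Open path.

(Gcodetools for Inkscape — laser output)
G21
G90
G0 X99.3979 Y138.1637
M3 S170
G1 X116.2438 Y146.0497 F2763
G1 X131.4962 Y135.4037
G1 X129.9027 Y116.8717
G1 X113.0568 Y108.9857
G1 X97.8044 Y119.6317
G1 X99.3979 Y138.1637
M5
G0 X123.6692 Y64.4589
M3 S944
G1 X112.0403 Y119.5328 F887
G1 X137.0504 Y24.0131
G1 X47.4868 Y171.2293
G1 X143.0764 Y5.3436
G1 X123.6692 Y64.4589
M5
G0 X18.1346 Y122.6902
M3 S944
G1 X93.9421 Y122.6902 F887
G1 X93.9421 Y31.3639
G1 X18.1346 Y31.3639
G1 X18.1346 Y122.6902
M5
G0 X36.9719 Y162.6701
M3 S170
G1 X51.7048 Y117.2552 F2763
G1 X5.6672 Y176.9661
M5
G0 X96.5274 Y69.1738
M3 S170
G1 X92.3795 Y87.9091 F2763
G1 X105.6459 Y109.0858
G1 X118.6141 Y123.7599
G1 X113.5716 Y122.9871
M5
G0 X157.5937 Y13.1052
M3 S170
G1 X160.0202 Y15.4299 F2763
M5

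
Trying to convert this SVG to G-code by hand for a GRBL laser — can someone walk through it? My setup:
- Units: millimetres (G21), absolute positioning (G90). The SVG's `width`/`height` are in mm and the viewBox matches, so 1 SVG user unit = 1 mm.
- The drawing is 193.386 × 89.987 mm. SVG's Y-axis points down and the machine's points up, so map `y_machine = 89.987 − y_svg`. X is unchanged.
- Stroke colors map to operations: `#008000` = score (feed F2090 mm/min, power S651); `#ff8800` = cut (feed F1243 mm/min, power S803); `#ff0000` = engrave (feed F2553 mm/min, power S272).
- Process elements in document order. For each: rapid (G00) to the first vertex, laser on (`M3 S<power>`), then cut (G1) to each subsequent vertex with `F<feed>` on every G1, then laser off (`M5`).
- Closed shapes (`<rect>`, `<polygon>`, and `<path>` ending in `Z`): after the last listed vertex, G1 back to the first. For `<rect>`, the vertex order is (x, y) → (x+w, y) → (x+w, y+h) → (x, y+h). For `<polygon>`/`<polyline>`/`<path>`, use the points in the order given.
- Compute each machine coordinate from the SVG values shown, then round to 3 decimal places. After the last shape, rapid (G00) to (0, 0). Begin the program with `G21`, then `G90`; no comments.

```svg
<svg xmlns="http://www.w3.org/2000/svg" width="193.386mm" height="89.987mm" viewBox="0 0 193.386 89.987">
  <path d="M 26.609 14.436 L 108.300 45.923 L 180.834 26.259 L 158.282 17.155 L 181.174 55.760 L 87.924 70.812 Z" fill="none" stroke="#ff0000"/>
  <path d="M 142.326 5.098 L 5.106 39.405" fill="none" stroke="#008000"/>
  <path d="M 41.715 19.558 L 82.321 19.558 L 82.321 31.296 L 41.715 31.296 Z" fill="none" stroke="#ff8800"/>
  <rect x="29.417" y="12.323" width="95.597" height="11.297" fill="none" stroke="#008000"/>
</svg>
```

G21
G90
G00 X26.609 Y75.551
M3 S272
G1 X108.300 Y44.064 F2553
G1 X180.834 Y63.728 F2553
G1 X158.282 Y72.832 F2553
G1 X181.174 Y34.227 F2553
G1 X87.924 Y19.175 F2553
G1 X26.609 Y75.551 F2553
M5
G00 X142.326 Y84.889
M3 S651
G1 X5.106 Y50.582 F2090
M5
G00 X41.715 Y70.429
M3 S803
G1 X82.321 Y70.429 F1243
G1 X82.321 Y58.691 F1243
G1 X41.715 Y58.691 F1243
G1 X41.715 Y70.429 F1243
M5
G00 X29.417 Y77.664
M3 S651
G1 X125.014 Y77.664 F2090
G1 X125.014 Y66.367 F2090
G1 X29.417 Y66.367 F2090
G1 X29.417 Y77.664 F2090
M5
G00 X0.000 Y0.000

Since the viewBox matches the mm dimensions, user units are millimetres directly. The only transform is the Y-flip y_m = 89.987 − y_svg.

Shape 1 is a closed polygon drawn with `<path>`. Its stroke #ff0000 means engrave at S272, F2553. After flipping Y the toolpath is (26.609,75.551) → (108.300,44.064) → (180.834,63.728) → (158.282,72.832) → (181.174,34.227) → (87.924,19.175) → (26.609,75.551), returning to the start.

Shape 2 is a line segment drawn with `<path>`. Its stroke #008000 means score at S651, F2090. After flipping Y the toolpath is (142.326,84.889) → (5.106,50.582).

Shape 3 is a rectangle drawn with `<path>`. Its stroke #ff8800 means cut at S803, F1243. After flipping Y the toolpath is (41.715,70.429) → (82.321,70.429) → (82.321,58.691) → (41.715,58.691) → (41.715,70.429), returning to the start.

Shape 4 is a rectangle drawn with `<rect>`. Its stroke #008000 means score at S651, F2090. After flipping Y the toolpath is (29.417,77.664) → (125.014,77.664) → (125.014,66.367) → (29.417,66.367) → (29.417,77.664), returning to the start.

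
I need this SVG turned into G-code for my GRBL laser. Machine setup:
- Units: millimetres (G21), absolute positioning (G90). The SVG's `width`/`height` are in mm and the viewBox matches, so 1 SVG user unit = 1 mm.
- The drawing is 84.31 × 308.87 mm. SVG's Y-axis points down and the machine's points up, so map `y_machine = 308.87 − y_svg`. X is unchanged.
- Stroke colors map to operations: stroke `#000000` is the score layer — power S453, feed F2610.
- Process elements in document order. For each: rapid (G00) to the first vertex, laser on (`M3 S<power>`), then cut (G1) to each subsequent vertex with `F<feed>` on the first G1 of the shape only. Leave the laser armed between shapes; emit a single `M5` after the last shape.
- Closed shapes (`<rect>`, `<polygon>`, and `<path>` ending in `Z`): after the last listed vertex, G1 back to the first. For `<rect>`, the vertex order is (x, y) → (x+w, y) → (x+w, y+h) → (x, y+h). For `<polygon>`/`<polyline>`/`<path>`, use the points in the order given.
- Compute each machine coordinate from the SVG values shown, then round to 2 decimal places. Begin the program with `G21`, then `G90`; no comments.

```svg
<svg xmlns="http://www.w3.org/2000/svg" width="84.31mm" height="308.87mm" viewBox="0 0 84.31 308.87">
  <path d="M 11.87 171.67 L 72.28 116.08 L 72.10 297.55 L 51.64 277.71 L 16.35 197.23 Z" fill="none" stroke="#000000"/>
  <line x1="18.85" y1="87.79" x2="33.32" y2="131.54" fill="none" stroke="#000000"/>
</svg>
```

G21
G90
G00 X11.87 Y137.20
M3 S453
G1 X72.28 Y192.79 F2610
G1 X72.10 Y11.32
G1 X51.64 Y31.16
G1 X16.35 Y111.64
G1 X11.87 Y137.20
G00 X18.85 Y221.08
M3 S453
G1 X33.32 Y177.33 F2610
M5

viewBox `0 0 84.31 308.87` with mm width/height → 1 unit = 1 mm. Flip: y_m = 308.87 − y_svg.

**Shape 1** — `<path>` closed polygon, stroke `#000000` → score (S453, F2610). Machine vertices: (11.87,137.20) → (72.28,192.79) → (72.10,11.32) → (51.64,31.16) → (16.35,111.64) → (11.87,137.20). Closed: final G1 returns to the first vertex.

**Shape 2** — `<line>` line segment, stroke `#000000` → score (S453, F2610). Machine vertices: (18.85,221.08) → (33.32,177.33). Open path.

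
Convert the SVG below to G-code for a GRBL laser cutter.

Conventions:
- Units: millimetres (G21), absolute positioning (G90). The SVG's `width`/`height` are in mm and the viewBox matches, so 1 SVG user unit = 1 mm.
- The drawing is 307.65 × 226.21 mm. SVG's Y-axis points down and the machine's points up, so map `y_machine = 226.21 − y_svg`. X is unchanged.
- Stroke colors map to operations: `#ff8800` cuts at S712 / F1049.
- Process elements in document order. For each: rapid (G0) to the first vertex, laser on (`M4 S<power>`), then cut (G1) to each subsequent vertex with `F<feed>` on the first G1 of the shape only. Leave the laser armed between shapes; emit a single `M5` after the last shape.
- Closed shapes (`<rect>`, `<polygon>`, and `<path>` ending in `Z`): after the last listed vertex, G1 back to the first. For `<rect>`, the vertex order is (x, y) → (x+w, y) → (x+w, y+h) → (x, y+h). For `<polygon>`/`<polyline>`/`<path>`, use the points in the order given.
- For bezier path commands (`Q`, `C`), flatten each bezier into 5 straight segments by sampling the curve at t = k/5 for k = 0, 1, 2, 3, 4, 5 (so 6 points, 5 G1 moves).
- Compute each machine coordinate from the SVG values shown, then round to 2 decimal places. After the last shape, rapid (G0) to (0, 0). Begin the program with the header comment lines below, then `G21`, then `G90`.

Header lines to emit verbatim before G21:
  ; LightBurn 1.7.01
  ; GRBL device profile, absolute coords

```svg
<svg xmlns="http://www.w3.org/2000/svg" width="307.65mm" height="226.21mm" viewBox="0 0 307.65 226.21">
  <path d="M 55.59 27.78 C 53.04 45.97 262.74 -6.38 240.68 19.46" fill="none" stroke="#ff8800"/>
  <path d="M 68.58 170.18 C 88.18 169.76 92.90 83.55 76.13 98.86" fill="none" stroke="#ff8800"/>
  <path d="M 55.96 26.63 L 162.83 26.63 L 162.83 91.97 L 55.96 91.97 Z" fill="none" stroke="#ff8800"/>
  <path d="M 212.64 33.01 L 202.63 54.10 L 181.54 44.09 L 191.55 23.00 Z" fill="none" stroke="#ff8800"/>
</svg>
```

; LightBurn 1.7.01
; GRBL device profile, absolute coords
G21
G90
G0 X55.59 Y198.43
M4 S712
G1 X75.98 Y194.79 F1049
G1 X125.99 Y200.94
G1 X184.32 Y209.75
G1 X229.66 Y214.06
G1 X240.68 Y206.75
G0 X68.58 Y56.03
M4 S712
G1 X78.50 Y65.08 F1049
G1 X84.53 Y85.73
G1 X86.36 Y108.98
G1 X83.67 Y125.85
G1 X76.13 Y127.35
G0 X55.96 Y199.58
M4 S712
G1 X162.83 Y199.58 F1049
G1 X162.83 Y134.24
G1 X55.96 Y134.24
G1 X55.96 Y199.58
G0 X212.64 Y193.20
M4 S712
G1 X202.63 Y172.11 F1049
G1 X181.54 Y182.12
G1 X191.55 Y203.21
G1 X212.64 Y193.20
M5
G0 X0.00 Y0.00

1 u = 1 mm; y_m = 226.21 − y.

[1] `<path>` cubic bezier, #ff8800→cut S712 F1049: (55.59,198.43) → (75.98,194.79) → (125.99,200.94) → (184.32,209.75) → (229.66,214.06) → (240.68,206.75)

[2] `<path>` cubic bezier, #ff8800→cut S712 F1049: (68.58,56.03) → (78.50,65.08) → (84.53,85.73) → (86.36,108.98) → (83.67,125.85) → (76.13,127.35)

[3] `<path>` rectangle, #ff8800→cut S712 F1049: (55.96,199.58) → (162.83,199.58) → (162.83,134.24) → (55.96,134.24) → (55.96,199.58) (closed)

[4] `<path>` regular polygon, #ff8800→cut S712 F1049: (212.64,193.20) → (202.63,172.11) → (181.54,182.12) → (191.55,203.21) → (212.64,193.20) (closed)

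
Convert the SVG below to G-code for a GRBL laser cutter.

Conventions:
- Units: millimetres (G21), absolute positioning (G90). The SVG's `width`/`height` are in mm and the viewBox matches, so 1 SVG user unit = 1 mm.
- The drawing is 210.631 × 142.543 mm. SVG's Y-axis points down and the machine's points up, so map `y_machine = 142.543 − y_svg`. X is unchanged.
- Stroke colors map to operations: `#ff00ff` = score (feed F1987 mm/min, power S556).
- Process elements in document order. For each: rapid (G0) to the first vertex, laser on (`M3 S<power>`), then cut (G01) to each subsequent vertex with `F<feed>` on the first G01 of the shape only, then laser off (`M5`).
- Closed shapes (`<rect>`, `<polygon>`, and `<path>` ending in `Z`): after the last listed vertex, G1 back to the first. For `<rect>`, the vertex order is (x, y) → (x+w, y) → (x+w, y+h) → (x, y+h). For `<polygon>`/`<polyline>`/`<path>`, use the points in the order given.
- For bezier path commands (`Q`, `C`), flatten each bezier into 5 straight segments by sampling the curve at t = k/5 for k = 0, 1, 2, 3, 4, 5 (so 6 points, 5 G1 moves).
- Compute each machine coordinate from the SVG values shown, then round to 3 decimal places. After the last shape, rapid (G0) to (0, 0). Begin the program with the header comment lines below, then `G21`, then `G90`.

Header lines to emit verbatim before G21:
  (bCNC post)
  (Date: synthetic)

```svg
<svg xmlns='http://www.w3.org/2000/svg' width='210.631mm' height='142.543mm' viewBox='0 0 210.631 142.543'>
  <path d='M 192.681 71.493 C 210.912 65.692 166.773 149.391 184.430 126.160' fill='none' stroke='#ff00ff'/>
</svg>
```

viewBox `0 0 210.631 142.543` with mm width/height → 1 unit = 1 mm. Flip: y_m = 142.543 − y_svg.

**Shape 1** — `<path>` cubic bezier, stroke `#ff00ff` → score (S556, F1987). Control points (SVG): P0=(192.681,71.493), P1=(210.912,65.692), P2=(166.773,149.391), P3=(184.430,126.160); sampled at t=k/5. Machine vertices: (192.681,71.050) → (197.129,65.362) → (192.567,47.623) → (184.957,27.261) → (180.258,13.705) → (184.430,16.383). Open path.

(bCNC post)
(Date: synthetic)
G21
G90
G0 X192.681 Y71.050
M3 S556
G01 X197.129 Y65.362 F1987
G01 X192.567 Y47.623
G01 X184.957 Y27.261
G01 X180.258 Y13.705
G01 X184.430 Y16.383
M5
G0 X0.000 Y0.000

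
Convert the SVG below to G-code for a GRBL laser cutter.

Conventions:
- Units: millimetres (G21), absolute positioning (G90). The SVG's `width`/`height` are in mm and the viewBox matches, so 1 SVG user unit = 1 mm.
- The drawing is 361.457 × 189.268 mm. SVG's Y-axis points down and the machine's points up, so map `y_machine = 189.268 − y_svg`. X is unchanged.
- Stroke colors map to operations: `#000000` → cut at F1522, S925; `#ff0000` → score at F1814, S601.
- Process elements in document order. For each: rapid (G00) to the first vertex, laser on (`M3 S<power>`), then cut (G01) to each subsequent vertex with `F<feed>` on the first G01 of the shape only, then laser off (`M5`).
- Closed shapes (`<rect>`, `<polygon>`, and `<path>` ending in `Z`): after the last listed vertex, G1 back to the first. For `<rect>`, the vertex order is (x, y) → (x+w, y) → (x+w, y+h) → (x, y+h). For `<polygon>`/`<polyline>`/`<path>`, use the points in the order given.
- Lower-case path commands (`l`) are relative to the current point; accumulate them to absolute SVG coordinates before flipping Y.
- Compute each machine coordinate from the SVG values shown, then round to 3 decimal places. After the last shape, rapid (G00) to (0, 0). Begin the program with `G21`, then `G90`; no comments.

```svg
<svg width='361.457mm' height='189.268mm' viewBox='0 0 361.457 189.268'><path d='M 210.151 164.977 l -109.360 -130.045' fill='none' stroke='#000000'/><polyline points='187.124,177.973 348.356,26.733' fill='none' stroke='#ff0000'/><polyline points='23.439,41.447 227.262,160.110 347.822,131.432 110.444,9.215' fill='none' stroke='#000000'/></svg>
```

Since the viewBox matches the mm dimensions, user units are millimetres directly. The only transform is the Y-flip y_m = 189.268 − y_svg.

Shape 1 is a line segment drawn with `<path>`. Its stroke #000000 means cut at S925, F1522. After flipping Y the toolpath is (210.151,24.291) → (100.791,154.336).

Shape 2 is a line segment drawn with `<polyline>`. Its stroke #ff0000 means score at S601, F1814. After flipping Y the toolpath is (187.124,11.295) → (348.356,162.535).

Shape 3 is a open polyline drawn with `<polyline>`. Its stroke #000000 means cut at S925, F1522. After flipping Y the toolpath is (23.439,147.821) → (227.262,29.158) → (347.822,57.836) → (110.444,180.053).

G21
G90
G00 X210.151 Y24.291
M3 S925
G01 X100.791 Y154.336 F1522
M5
G00 X187.124 Y11.295
M3 S601
G01 X348.356 Y162.535 F1814
M5
G00 X23.439 Y147.821
M3 S925
G01 X227.262 Y29.158 F1522
G01 X347.822 Y57.836
G01 X110.444 Y180.053
M5
G00 X0.000 Y0.000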